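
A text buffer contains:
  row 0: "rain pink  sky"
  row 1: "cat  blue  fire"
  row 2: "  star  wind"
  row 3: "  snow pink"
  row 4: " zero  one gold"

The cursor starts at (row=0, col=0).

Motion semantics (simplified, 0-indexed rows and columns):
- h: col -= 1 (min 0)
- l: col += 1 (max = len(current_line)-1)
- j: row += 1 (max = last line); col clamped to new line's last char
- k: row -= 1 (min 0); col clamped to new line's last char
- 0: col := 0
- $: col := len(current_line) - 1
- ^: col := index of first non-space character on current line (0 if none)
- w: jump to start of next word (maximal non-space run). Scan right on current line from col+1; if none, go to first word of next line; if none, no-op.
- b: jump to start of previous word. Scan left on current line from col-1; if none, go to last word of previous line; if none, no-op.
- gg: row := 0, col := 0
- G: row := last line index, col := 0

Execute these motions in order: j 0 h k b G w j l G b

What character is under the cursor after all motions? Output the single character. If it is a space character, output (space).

Answer: p

Derivation:
After 1 (j): row=1 col=0 char='c'
After 2 (0): row=1 col=0 char='c'
After 3 (h): row=1 col=0 char='c'
After 4 (k): row=0 col=0 char='r'
After 5 (b): row=0 col=0 char='r'
After 6 (G): row=4 col=0 char='_'
After 7 (w): row=4 col=1 char='z'
After 8 (j): row=4 col=1 char='z'
After 9 (l): row=4 col=2 char='e'
After 10 (G): row=4 col=0 char='_'
After 11 (b): row=3 col=7 char='p'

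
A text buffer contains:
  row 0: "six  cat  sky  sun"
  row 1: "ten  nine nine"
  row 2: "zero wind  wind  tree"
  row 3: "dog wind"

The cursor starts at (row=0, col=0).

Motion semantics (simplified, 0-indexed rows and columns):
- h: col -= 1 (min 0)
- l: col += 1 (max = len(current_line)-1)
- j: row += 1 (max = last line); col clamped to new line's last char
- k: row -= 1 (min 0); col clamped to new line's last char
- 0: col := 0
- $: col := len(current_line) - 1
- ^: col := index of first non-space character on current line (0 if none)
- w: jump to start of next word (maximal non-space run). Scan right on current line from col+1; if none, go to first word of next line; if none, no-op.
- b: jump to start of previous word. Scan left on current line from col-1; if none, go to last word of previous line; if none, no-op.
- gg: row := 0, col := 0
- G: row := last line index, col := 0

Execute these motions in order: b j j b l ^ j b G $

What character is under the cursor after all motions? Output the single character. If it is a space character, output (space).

After 1 (b): row=0 col=0 char='s'
After 2 (j): row=1 col=0 char='t'
After 3 (j): row=2 col=0 char='z'
After 4 (b): row=1 col=10 char='n'
After 5 (l): row=1 col=11 char='i'
After 6 (^): row=1 col=0 char='t'
After 7 (j): row=2 col=0 char='z'
After 8 (b): row=1 col=10 char='n'
After 9 (G): row=3 col=0 char='d'
After 10 ($): row=3 col=7 char='d'

Answer: d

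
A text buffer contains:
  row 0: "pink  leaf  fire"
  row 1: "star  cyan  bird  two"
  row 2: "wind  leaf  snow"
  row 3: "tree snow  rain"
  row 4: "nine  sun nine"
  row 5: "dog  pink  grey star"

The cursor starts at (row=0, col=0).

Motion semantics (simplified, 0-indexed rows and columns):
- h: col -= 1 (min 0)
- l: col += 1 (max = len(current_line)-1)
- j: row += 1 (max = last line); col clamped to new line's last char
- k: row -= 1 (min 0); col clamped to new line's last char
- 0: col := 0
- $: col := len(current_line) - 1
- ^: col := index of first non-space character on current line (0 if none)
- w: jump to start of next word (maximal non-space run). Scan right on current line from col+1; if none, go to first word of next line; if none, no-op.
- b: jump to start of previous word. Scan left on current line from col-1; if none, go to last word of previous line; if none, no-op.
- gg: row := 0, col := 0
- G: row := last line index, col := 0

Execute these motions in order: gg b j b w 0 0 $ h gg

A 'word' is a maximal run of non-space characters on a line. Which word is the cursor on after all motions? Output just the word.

Answer: pink

Derivation:
After 1 (gg): row=0 col=0 char='p'
After 2 (b): row=0 col=0 char='p'
After 3 (j): row=1 col=0 char='s'
After 4 (b): row=0 col=12 char='f'
After 5 (w): row=1 col=0 char='s'
After 6 (0): row=1 col=0 char='s'
After 7 (0): row=1 col=0 char='s'
After 8 ($): row=1 col=20 char='o'
After 9 (h): row=1 col=19 char='w'
After 10 (gg): row=0 col=0 char='p'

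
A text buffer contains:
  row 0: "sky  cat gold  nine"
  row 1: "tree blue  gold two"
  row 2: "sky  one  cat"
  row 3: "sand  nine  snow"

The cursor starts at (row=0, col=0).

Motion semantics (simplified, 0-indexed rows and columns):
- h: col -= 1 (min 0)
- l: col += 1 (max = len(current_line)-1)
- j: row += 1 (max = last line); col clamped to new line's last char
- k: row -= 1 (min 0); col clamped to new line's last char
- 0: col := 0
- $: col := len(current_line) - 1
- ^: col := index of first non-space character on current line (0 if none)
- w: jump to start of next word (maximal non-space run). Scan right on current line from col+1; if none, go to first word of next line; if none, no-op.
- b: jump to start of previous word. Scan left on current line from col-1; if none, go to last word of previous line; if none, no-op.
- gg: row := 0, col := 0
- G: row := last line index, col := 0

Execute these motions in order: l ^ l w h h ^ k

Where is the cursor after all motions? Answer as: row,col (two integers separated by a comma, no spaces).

After 1 (l): row=0 col=1 char='k'
After 2 (^): row=0 col=0 char='s'
After 3 (l): row=0 col=1 char='k'
After 4 (w): row=0 col=5 char='c'
After 5 (h): row=0 col=4 char='_'
After 6 (h): row=0 col=3 char='_'
After 7 (^): row=0 col=0 char='s'
After 8 (k): row=0 col=0 char='s'

Answer: 0,0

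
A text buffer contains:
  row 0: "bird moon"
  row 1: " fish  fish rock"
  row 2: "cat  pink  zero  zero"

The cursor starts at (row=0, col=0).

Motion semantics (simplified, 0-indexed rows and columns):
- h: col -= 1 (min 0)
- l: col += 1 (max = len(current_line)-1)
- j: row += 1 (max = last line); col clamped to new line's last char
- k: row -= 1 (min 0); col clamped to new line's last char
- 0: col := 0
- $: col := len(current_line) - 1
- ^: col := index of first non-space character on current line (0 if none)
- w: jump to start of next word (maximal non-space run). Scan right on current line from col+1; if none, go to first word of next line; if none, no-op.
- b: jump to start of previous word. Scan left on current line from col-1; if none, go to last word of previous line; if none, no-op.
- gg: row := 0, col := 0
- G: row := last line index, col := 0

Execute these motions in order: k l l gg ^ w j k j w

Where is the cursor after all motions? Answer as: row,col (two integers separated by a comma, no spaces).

After 1 (k): row=0 col=0 char='b'
After 2 (l): row=0 col=1 char='i'
After 3 (l): row=0 col=2 char='r'
After 4 (gg): row=0 col=0 char='b'
After 5 (^): row=0 col=0 char='b'
After 6 (w): row=0 col=5 char='m'
After 7 (j): row=1 col=5 char='_'
After 8 (k): row=0 col=5 char='m'
After 9 (j): row=1 col=5 char='_'
After 10 (w): row=1 col=7 char='f'

Answer: 1,7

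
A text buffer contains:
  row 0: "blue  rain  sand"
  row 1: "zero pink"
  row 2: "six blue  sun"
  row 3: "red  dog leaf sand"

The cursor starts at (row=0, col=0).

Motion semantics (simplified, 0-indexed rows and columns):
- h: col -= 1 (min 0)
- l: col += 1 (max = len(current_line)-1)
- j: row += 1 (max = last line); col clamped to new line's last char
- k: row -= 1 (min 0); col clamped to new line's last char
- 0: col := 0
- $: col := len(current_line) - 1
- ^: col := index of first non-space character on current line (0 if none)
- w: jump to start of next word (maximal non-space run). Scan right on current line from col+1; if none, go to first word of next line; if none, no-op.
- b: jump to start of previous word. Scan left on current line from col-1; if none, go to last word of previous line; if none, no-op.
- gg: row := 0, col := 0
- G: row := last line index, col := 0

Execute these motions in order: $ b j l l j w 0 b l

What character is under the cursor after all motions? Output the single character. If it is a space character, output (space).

After 1 ($): row=0 col=15 char='d'
After 2 (b): row=0 col=12 char='s'
After 3 (j): row=1 col=8 char='k'
After 4 (l): row=1 col=8 char='k'
After 5 (l): row=1 col=8 char='k'
After 6 (j): row=2 col=8 char='_'
After 7 (w): row=2 col=10 char='s'
After 8 (0): row=2 col=0 char='s'
After 9 (b): row=1 col=5 char='p'
After 10 (l): row=1 col=6 char='i'

Answer: i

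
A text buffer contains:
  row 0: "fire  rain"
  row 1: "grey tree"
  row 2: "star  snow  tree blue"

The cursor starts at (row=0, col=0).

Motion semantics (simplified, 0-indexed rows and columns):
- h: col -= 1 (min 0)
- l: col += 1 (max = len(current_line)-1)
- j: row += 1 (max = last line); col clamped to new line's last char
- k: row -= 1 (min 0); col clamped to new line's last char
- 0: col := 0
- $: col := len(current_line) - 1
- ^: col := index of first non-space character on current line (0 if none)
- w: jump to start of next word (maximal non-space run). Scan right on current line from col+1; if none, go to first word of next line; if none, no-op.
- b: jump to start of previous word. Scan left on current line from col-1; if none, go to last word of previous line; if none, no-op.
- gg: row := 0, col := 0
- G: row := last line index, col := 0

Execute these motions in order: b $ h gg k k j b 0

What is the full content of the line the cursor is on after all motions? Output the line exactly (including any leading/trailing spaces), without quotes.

Answer: fire  rain

Derivation:
After 1 (b): row=0 col=0 char='f'
After 2 ($): row=0 col=9 char='n'
After 3 (h): row=0 col=8 char='i'
After 4 (gg): row=0 col=0 char='f'
After 5 (k): row=0 col=0 char='f'
After 6 (k): row=0 col=0 char='f'
After 7 (j): row=1 col=0 char='g'
After 8 (b): row=0 col=6 char='r'
After 9 (0): row=0 col=0 char='f'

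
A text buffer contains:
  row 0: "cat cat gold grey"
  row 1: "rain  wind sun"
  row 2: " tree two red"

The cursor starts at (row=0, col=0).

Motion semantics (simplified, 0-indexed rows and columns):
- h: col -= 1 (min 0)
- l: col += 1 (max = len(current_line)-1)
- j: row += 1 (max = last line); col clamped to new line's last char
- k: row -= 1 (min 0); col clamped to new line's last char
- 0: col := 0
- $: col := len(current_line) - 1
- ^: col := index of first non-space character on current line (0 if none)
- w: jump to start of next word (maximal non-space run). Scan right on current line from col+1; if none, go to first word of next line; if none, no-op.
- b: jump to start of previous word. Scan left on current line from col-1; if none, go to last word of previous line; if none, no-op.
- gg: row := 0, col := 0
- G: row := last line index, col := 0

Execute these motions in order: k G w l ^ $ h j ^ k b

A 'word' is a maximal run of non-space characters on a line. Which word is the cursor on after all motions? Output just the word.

Answer: rain

Derivation:
After 1 (k): row=0 col=0 char='c'
After 2 (G): row=2 col=0 char='_'
After 3 (w): row=2 col=1 char='t'
After 4 (l): row=2 col=2 char='r'
After 5 (^): row=2 col=1 char='t'
After 6 ($): row=2 col=12 char='d'
After 7 (h): row=2 col=11 char='e'
After 8 (j): row=2 col=11 char='e'
After 9 (^): row=2 col=1 char='t'
After 10 (k): row=1 col=1 char='a'
After 11 (b): row=1 col=0 char='r'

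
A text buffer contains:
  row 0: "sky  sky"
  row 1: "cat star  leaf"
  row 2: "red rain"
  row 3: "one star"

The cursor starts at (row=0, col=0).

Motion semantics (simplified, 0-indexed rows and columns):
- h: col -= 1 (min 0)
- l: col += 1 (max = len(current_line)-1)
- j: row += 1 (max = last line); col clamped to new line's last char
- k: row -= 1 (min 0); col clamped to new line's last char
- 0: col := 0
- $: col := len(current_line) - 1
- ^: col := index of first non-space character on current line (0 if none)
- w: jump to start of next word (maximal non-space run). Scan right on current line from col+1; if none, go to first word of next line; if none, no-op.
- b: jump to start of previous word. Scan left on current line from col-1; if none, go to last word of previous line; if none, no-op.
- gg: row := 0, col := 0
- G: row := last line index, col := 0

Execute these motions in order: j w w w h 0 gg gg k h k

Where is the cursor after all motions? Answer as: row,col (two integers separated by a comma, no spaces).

After 1 (j): row=1 col=0 char='c'
After 2 (w): row=1 col=4 char='s'
After 3 (w): row=1 col=10 char='l'
After 4 (w): row=2 col=0 char='r'
After 5 (h): row=2 col=0 char='r'
After 6 (0): row=2 col=0 char='r'
After 7 (gg): row=0 col=0 char='s'
After 8 (gg): row=0 col=0 char='s'
After 9 (k): row=0 col=0 char='s'
After 10 (h): row=0 col=0 char='s'
After 11 (k): row=0 col=0 char='s'

Answer: 0,0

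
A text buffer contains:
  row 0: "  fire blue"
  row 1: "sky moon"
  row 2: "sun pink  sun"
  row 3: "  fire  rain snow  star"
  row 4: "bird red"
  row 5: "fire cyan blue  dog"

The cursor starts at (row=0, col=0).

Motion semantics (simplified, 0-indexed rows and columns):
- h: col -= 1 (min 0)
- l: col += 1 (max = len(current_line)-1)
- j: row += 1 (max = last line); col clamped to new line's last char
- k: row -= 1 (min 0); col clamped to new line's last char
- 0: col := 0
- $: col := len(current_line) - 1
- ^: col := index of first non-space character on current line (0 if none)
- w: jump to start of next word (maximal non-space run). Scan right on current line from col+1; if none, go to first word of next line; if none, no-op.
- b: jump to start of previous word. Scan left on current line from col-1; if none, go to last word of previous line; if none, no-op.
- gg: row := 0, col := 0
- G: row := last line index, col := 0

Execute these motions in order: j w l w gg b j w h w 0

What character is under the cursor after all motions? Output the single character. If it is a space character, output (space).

Answer: s

Derivation:
After 1 (j): row=1 col=0 char='s'
After 2 (w): row=1 col=4 char='m'
After 3 (l): row=1 col=5 char='o'
After 4 (w): row=2 col=0 char='s'
After 5 (gg): row=0 col=0 char='_'
After 6 (b): row=0 col=0 char='_'
After 7 (j): row=1 col=0 char='s'
After 8 (w): row=1 col=4 char='m'
After 9 (h): row=1 col=3 char='_'
After 10 (w): row=1 col=4 char='m'
After 11 (0): row=1 col=0 char='s'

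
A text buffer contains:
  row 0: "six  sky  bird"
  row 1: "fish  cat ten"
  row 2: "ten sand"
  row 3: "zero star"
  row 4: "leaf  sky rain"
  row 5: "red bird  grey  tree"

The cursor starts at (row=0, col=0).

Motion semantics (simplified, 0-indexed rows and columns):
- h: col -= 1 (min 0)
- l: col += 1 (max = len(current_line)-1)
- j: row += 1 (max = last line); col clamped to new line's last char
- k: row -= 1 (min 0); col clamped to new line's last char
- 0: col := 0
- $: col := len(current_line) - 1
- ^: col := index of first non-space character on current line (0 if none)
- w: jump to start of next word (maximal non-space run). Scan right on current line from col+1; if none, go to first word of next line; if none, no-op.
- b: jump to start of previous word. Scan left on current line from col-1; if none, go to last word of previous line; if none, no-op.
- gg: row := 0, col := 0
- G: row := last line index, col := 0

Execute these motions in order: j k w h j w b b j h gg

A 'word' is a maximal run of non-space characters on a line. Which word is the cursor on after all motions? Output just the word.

Answer: six

Derivation:
After 1 (j): row=1 col=0 char='f'
After 2 (k): row=0 col=0 char='s'
After 3 (w): row=0 col=5 char='s'
After 4 (h): row=0 col=4 char='_'
After 5 (j): row=1 col=4 char='_'
After 6 (w): row=1 col=6 char='c'
After 7 (b): row=1 col=0 char='f'
After 8 (b): row=0 col=10 char='b'
After 9 (j): row=1 col=10 char='t'
After 10 (h): row=1 col=9 char='_'
After 11 (gg): row=0 col=0 char='s'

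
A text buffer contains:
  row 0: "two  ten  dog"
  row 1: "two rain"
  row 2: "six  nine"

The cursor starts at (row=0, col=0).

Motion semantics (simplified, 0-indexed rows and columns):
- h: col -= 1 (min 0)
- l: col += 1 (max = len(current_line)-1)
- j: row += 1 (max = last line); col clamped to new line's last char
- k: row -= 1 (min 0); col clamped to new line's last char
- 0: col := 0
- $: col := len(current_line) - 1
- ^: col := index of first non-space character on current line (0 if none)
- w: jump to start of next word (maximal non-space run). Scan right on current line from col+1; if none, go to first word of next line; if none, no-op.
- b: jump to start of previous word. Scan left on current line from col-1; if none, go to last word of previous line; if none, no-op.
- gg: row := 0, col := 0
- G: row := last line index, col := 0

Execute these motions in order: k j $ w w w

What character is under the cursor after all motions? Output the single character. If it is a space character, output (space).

Answer: n

Derivation:
After 1 (k): row=0 col=0 char='t'
After 2 (j): row=1 col=0 char='t'
After 3 ($): row=1 col=7 char='n'
After 4 (w): row=2 col=0 char='s'
After 5 (w): row=2 col=5 char='n'
After 6 (w): row=2 col=5 char='n'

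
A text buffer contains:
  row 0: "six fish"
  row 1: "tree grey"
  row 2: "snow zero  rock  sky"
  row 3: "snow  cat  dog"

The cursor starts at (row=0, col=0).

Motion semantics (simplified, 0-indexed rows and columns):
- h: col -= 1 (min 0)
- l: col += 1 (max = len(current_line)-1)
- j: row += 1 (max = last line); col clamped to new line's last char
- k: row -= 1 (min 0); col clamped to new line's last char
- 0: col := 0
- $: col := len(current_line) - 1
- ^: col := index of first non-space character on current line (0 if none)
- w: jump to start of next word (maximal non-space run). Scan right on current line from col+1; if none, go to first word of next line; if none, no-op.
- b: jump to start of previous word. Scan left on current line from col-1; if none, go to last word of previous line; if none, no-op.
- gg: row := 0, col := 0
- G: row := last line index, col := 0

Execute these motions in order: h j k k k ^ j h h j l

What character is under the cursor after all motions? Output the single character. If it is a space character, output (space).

After 1 (h): row=0 col=0 char='s'
After 2 (j): row=1 col=0 char='t'
After 3 (k): row=0 col=0 char='s'
After 4 (k): row=0 col=0 char='s'
After 5 (k): row=0 col=0 char='s'
After 6 (^): row=0 col=0 char='s'
After 7 (j): row=1 col=0 char='t'
After 8 (h): row=1 col=0 char='t'
After 9 (h): row=1 col=0 char='t'
After 10 (j): row=2 col=0 char='s'
After 11 (l): row=2 col=1 char='n'

Answer: n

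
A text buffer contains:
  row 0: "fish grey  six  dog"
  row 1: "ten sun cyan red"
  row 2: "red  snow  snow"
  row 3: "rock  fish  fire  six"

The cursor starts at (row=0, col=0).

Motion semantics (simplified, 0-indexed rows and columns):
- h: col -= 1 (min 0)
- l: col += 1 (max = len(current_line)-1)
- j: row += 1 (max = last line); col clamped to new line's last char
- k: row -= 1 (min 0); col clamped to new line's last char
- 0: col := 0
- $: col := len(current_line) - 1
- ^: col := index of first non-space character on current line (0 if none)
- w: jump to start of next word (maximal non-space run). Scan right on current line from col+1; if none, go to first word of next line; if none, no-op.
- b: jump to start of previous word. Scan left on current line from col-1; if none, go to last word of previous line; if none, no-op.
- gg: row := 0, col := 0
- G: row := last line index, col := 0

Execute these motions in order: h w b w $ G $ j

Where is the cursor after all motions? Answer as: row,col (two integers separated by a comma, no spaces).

After 1 (h): row=0 col=0 char='f'
After 2 (w): row=0 col=5 char='g'
After 3 (b): row=0 col=0 char='f'
After 4 (w): row=0 col=5 char='g'
After 5 ($): row=0 col=18 char='g'
After 6 (G): row=3 col=0 char='r'
After 7 ($): row=3 col=20 char='x'
After 8 (j): row=3 col=20 char='x'

Answer: 3,20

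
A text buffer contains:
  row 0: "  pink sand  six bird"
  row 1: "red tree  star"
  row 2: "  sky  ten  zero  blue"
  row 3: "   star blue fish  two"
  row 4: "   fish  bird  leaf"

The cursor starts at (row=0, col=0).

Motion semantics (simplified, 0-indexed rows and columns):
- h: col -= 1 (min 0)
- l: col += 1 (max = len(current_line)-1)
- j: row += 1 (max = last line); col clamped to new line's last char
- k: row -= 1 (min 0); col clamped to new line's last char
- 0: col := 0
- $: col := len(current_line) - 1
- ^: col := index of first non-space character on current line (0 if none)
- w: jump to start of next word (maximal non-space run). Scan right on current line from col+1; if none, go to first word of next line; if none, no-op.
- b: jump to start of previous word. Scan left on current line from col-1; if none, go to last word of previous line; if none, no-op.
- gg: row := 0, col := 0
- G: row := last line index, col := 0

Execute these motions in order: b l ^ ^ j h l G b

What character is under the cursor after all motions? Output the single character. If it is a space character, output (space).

Answer: t

Derivation:
After 1 (b): row=0 col=0 char='_'
After 2 (l): row=0 col=1 char='_'
After 3 (^): row=0 col=2 char='p'
After 4 (^): row=0 col=2 char='p'
After 5 (j): row=1 col=2 char='d'
After 6 (h): row=1 col=1 char='e'
After 7 (l): row=1 col=2 char='d'
After 8 (G): row=4 col=0 char='_'
After 9 (b): row=3 col=19 char='t'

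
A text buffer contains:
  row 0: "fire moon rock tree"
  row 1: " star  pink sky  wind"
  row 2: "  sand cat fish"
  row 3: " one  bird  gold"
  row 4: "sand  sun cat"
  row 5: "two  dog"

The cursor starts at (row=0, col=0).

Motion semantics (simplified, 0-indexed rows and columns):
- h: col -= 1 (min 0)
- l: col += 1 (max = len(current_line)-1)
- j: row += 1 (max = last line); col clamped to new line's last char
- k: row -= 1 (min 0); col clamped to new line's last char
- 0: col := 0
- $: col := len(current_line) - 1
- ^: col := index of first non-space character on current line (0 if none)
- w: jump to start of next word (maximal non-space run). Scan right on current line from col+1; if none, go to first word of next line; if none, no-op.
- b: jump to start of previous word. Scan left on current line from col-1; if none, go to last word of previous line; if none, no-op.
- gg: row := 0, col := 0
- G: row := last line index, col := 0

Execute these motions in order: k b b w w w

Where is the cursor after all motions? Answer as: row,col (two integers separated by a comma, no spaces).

After 1 (k): row=0 col=0 char='f'
After 2 (b): row=0 col=0 char='f'
After 3 (b): row=0 col=0 char='f'
After 4 (w): row=0 col=5 char='m'
After 5 (w): row=0 col=10 char='r'
After 6 (w): row=0 col=15 char='t'

Answer: 0,15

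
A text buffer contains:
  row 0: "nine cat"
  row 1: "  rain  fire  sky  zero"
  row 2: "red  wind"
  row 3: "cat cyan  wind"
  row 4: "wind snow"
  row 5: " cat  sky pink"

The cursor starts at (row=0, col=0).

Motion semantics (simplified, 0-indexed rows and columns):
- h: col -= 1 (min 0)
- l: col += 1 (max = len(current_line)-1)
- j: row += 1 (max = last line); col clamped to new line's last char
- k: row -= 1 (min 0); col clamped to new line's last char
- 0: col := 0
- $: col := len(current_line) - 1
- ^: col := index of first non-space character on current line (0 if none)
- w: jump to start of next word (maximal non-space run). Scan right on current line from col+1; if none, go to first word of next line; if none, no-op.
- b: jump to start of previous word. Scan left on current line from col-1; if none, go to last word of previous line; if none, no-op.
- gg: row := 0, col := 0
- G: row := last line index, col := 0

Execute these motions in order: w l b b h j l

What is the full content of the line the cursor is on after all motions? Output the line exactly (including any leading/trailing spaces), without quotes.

Answer:   rain  fire  sky  zero

Derivation:
After 1 (w): row=0 col=5 char='c'
After 2 (l): row=0 col=6 char='a'
After 3 (b): row=0 col=5 char='c'
After 4 (b): row=0 col=0 char='n'
After 5 (h): row=0 col=0 char='n'
After 6 (j): row=1 col=0 char='_'
After 7 (l): row=1 col=1 char='_'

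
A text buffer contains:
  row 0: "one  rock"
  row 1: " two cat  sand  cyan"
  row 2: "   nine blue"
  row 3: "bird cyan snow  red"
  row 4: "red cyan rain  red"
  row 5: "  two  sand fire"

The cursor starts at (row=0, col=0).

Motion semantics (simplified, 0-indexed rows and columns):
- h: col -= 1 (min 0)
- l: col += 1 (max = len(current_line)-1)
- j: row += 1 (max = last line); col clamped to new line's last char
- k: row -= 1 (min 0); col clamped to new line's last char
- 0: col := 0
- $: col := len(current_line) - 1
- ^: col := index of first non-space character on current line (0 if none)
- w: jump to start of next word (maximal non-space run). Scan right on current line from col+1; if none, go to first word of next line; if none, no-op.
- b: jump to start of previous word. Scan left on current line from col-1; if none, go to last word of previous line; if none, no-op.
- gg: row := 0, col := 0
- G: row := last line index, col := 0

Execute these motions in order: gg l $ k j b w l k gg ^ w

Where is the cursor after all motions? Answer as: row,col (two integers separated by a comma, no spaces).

Answer: 0,5

Derivation:
After 1 (gg): row=0 col=0 char='o'
After 2 (l): row=0 col=1 char='n'
After 3 ($): row=0 col=8 char='k'
After 4 (k): row=0 col=8 char='k'
After 5 (j): row=1 col=8 char='_'
After 6 (b): row=1 col=5 char='c'
After 7 (w): row=1 col=10 char='s'
After 8 (l): row=1 col=11 char='a'
After 9 (k): row=0 col=8 char='k'
After 10 (gg): row=0 col=0 char='o'
After 11 (^): row=0 col=0 char='o'
After 12 (w): row=0 col=5 char='r'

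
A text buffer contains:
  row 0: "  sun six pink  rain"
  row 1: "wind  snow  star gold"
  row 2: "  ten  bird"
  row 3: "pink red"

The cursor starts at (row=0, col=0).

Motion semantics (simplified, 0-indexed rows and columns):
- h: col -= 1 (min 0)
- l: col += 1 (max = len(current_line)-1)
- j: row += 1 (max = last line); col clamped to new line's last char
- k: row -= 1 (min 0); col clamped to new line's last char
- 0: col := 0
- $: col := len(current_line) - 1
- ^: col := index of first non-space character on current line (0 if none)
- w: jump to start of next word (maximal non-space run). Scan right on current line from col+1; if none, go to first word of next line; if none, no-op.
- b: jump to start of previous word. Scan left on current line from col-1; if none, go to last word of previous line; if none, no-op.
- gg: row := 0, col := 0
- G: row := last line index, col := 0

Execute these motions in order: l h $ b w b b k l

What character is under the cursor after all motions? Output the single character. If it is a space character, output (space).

Answer: i

Derivation:
After 1 (l): row=0 col=1 char='_'
After 2 (h): row=0 col=0 char='_'
After 3 ($): row=0 col=19 char='n'
After 4 (b): row=0 col=16 char='r'
After 5 (w): row=1 col=0 char='w'
After 6 (b): row=0 col=16 char='r'
After 7 (b): row=0 col=10 char='p'
After 8 (k): row=0 col=10 char='p'
After 9 (l): row=0 col=11 char='i'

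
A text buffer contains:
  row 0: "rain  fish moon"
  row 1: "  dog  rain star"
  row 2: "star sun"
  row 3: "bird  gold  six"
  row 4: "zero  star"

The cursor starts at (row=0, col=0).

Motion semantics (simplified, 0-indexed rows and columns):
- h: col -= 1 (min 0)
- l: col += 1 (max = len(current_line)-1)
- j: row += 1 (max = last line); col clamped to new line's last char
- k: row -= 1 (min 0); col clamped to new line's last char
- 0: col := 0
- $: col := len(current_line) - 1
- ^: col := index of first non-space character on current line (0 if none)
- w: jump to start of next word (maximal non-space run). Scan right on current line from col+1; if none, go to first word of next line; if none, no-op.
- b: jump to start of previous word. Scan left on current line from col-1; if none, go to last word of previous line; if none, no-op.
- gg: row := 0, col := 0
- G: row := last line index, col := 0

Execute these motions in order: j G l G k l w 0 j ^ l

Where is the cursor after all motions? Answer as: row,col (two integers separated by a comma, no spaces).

Answer: 4,1

Derivation:
After 1 (j): row=1 col=0 char='_'
After 2 (G): row=4 col=0 char='z'
After 3 (l): row=4 col=1 char='e'
After 4 (G): row=4 col=0 char='z'
After 5 (k): row=3 col=0 char='b'
After 6 (l): row=3 col=1 char='i'
After 7 (w): row=3 col=6 char='g'
After 8 (0): row=3 col=0 char='b'
After 9 (j): row=4 col=0 char='z'
After 10 (^): row=4 col=0 char='z'
After 11 (l): row=4 col=1 char='e'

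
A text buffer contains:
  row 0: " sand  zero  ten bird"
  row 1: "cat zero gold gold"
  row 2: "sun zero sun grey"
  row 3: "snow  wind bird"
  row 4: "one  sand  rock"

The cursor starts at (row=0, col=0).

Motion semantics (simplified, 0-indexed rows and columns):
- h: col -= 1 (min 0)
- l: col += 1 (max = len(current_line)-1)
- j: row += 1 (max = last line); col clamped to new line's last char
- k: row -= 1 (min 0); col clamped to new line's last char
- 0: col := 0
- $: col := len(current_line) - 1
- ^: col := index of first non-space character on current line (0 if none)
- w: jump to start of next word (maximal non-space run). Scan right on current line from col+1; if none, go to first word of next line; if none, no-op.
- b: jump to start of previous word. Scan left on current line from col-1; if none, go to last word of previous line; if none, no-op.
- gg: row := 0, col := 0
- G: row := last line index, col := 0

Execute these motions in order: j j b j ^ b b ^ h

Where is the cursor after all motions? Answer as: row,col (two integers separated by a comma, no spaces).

After 1 (j): row=1 col=0 char='c'
After 2 (j): row=2 col=0 char='s'
After 3 (b): row=1 col=14 char='g'
After 4 (j): row=2 col=14 char='r'
After 5 (^): row=2 col=0 char='s'
After 6 (b): row=1 col=14 char='g'
After 7 (b): row=1 col=9 char='g'
After 8 (^): row=1 col=0 char='c'
After 9 (h): row=1 col=0 char='c'

Answer: 1,0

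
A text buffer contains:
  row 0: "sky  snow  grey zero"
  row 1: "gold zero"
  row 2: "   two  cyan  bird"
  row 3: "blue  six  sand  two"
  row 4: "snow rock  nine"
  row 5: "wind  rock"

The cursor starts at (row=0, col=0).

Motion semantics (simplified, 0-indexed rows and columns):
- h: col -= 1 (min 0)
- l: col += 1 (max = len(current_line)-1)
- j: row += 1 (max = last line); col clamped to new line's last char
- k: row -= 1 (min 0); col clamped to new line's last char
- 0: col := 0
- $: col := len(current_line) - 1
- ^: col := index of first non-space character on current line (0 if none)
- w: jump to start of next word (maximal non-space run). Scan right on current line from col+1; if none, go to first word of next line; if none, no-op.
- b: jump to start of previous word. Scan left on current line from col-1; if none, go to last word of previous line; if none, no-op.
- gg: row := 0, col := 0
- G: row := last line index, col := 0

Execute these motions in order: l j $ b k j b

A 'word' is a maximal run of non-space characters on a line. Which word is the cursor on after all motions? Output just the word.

Answer: gold

Derivation:
After 1 (l): row=0 col=1 char='k'
After 2 (j): row=1 col=1 char='o'
After 3 ($): row=1 col=8 char='o'
After 4 (b): row=1 col=5 char='z'
After 5 (k): row=0 col=5 char='s'
After 6 (j): row=1 col=5 char='z'
After 7 (b): row=1 col=0 char='g'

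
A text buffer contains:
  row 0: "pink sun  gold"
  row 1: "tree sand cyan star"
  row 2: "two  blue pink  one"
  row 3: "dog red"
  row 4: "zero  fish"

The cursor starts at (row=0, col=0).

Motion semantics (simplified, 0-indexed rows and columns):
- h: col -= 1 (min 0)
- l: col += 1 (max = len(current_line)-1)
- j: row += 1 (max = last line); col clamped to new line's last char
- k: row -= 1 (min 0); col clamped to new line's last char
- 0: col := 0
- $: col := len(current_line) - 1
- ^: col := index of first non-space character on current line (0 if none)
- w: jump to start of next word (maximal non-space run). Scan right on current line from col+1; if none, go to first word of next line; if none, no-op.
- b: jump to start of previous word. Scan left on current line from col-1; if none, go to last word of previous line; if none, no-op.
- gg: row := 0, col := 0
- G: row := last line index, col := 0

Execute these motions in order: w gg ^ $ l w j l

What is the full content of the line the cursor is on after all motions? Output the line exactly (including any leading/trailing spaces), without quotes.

Answer: two  blue pink  one

Derivation:
After 1 (w): row=0 col=5 char='s'
After 2 (gg): row=0 col=0 char='p'
After 3 (^): row=0 col=0 char='p'
After 4 ($): row=0 col=13 char='d'
After 5 (l): row=0 col=13 char='d'
After 6 (w): row=1 col=0 char='t'
After 7 (j): row=2 col=0 char='t'
After 8 (l): row=2 col=1 char='w'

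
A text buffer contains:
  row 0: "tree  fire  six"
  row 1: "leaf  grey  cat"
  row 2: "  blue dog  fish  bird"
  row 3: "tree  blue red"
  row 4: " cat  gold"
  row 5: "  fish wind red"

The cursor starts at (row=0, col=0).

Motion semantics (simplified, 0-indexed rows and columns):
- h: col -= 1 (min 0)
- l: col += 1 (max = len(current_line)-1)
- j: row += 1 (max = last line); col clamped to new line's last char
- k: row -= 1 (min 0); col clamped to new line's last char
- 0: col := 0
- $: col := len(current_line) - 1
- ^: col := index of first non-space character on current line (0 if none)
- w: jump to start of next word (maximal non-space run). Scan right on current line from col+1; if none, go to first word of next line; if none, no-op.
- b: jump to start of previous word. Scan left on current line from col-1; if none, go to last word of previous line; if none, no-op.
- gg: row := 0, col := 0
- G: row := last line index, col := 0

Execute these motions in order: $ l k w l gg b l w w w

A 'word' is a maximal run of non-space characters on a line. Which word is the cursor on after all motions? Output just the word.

Answer: leaf

Derivation:
After 1 ($): row=0 col=14 char='x'
After 2 (l): row=0 col=14 char='x'
After 3 (k): row=0 col=14 char='x'
After 4 (w): row=1 col=0 char='l'
After 5 (l): row=1 col=1 char='e'
After 6 (gg): row=0 col=0 char='t'
After 7 (b): row=0 col=0 char='t'
After 8 (l): row=0 col=1 char='r'
After 9 (w): row=0 col=6 char='f'
After 10 (w): row=0 col=12 char='s'
After 11 (w): row=1 col=0 char='l'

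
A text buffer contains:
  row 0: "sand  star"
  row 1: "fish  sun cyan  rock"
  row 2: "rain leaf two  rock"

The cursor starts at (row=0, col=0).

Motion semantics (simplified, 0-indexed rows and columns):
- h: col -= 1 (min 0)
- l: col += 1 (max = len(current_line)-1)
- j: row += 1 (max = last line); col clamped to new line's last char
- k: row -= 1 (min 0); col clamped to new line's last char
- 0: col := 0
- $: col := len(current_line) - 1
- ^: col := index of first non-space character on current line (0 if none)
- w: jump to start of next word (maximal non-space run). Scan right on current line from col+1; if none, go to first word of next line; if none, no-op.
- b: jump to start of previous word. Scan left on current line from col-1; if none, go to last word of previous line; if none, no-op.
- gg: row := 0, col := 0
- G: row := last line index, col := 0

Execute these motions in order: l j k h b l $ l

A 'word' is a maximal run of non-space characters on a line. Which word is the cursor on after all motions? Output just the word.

After 1 (l): row=0 col=1 char='a'
After 2 (j): row=1 col=1 char='i'
After 3 (k): row=0 col=1 char='a'
After 4 (h): row=0 col=0 char='s'
After 5 (b): row=0 col=0 char='s'
After 6 (l): row=0 col=1 char='a'
After 7 ($): row=0 col=9 char='r'
After 8 (l): row=0 col=9 char='r'

Answer: star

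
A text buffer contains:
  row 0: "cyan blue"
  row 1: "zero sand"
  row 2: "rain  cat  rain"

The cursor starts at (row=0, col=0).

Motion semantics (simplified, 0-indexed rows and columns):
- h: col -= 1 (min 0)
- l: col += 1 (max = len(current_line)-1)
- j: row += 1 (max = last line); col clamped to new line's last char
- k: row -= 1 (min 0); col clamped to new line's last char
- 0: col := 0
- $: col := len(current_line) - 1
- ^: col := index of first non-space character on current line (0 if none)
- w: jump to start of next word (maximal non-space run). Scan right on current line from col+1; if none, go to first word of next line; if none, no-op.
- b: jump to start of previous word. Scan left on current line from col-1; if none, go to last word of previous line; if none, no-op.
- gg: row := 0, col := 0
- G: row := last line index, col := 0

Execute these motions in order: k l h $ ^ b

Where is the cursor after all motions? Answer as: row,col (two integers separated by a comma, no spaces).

Answer: 0,0

Derivation:
After 1 (k): row=0 col=0 char='c'
After 2 (l): row=0 col=1 char='y'
After 3 (h): row=0 col=0 char='c'
After 4 ($): row=0 col=8 char='e'
After 5 (^): row=0 col=0 char='c'
After 6 (b): row=0 col=0 char='c'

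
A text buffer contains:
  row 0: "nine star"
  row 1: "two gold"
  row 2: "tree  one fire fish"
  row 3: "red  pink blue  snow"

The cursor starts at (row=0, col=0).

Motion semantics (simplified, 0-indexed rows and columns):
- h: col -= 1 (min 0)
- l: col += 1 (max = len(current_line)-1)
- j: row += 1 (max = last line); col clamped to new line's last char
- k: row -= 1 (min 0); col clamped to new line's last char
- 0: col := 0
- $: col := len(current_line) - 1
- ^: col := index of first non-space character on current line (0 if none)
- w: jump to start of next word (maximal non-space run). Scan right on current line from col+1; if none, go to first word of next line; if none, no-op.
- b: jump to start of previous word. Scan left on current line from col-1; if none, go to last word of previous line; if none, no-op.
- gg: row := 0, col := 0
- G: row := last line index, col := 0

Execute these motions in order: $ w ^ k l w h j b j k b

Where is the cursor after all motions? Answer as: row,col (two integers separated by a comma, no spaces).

After 1 ($): row=0 col=8 char='r'
After 2 (w): row=1 col=0 char='t'
After 3 (^): row=1 col=0 char='t'
After 4 (k): row=0 col=0 char='n'
After 5 (l): row=0 col=1 char='i'
After 6 (w): row=0 col=5 char='s'
After 7 (h): row=0 col=4 char='_'
After 8 (j): row=1 col=4 char='g'
After 9 (b): row=1 col=0 char='t'
After 10 (j): row=2 col=0 char='t'
After 11 (k): row=1 col=0 char='t'
After 12 (b): row=0 col=5 char='s'

Answer: 0,5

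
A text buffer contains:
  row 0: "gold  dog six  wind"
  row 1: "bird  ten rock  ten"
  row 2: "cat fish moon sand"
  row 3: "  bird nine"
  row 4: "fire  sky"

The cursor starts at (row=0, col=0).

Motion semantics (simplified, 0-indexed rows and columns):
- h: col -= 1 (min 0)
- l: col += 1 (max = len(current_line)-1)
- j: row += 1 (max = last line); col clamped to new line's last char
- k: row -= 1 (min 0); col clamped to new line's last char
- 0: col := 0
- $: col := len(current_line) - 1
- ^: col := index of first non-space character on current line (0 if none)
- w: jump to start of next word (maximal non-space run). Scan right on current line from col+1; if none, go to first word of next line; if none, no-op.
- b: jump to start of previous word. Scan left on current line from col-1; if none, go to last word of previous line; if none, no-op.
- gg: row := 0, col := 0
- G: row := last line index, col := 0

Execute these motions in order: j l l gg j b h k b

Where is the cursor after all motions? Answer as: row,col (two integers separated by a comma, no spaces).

After 1 (j): row=1 col=0 char='b'
After 2 (l): row=1 col=1 char='i'
After 3 (l): row=1 col=2 char='r'
After 4 (gg): row=0 col=0 char='g'
After 5 (j): row=1 col=0 char='b'
After 6 (b): row=0 col=15 char='w'
After 7 (h): row=0 col=14 char='_'
After 8 (k): row=0 col=14 char='_'
After 9 (b): row=0 col=10 char='s'

Answer: 0,10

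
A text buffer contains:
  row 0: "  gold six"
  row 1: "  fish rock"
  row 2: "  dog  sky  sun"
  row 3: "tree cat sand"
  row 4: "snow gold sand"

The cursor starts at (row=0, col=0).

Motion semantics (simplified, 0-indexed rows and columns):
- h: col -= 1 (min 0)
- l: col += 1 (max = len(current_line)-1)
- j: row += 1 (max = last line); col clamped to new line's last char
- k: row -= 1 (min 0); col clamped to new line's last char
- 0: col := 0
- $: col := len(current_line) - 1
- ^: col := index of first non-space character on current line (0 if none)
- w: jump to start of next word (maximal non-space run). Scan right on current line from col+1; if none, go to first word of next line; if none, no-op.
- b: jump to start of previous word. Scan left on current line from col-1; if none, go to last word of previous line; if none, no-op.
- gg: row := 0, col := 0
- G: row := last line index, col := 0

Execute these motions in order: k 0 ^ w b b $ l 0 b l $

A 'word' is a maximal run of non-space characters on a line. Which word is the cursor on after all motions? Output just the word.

Answer: six

Derivation:
After 1 (k): row=0 col=0 char='_'
After 2 (0): row=0 col=0 char='_'
After 3 (^): row=0 col=2 char='g'
After 4 (w): row=0 col=7 char='s'
After 5 (b): row=0 col=2 char='g'
After 6 (b): row=0 col=2 char='g'
After 7 ($): row=0 col=9 char='x'
After 8 (l): row=0 col=9 char='x'
After 9 (0): row=0 col=0 char='_'
After 10 (b): row=0 col=0 char='_'
After 11 (l): row=0 col=1 char='_'
After 12 ($): row=0 col=9 char='x'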